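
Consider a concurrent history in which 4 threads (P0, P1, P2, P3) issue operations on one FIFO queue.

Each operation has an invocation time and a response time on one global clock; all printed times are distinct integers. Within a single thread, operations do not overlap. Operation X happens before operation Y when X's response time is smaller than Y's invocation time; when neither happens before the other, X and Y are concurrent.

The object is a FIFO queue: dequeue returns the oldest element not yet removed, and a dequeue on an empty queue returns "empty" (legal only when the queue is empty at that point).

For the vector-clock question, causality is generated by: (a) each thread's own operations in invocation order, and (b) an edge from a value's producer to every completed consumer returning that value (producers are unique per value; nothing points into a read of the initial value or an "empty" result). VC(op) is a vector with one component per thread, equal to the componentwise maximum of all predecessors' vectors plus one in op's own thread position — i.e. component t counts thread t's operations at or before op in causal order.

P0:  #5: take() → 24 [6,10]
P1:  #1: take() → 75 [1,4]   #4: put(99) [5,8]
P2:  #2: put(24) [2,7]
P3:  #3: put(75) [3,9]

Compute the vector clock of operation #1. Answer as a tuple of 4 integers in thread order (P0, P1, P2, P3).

(0, 1, 0, 1)

#3, invoked 3, has no incoming edges; only P3's bump applies → (0, 0, 0, 1)
#2, invoked 2, has no incoming edges; only P2's bump applies → (0, 0, 1, 0)
invoked at 1, #1 merges VC(#3)=(0, 0, 0, 1) and bumps P1's slot → (0, 1, 0, 1)
invoked at 6, #5 merges VC(#2)=(0, 0, 1, 0) and bumps P0's slot → (1, 0, 1, 0)
invoked at 5, #4 merges VC(#1)=(0, 1, 0, 1) and bumps P1's slot → (0, 2, 0, 1)
target: VC(#1) = (0, 1, 0, 1)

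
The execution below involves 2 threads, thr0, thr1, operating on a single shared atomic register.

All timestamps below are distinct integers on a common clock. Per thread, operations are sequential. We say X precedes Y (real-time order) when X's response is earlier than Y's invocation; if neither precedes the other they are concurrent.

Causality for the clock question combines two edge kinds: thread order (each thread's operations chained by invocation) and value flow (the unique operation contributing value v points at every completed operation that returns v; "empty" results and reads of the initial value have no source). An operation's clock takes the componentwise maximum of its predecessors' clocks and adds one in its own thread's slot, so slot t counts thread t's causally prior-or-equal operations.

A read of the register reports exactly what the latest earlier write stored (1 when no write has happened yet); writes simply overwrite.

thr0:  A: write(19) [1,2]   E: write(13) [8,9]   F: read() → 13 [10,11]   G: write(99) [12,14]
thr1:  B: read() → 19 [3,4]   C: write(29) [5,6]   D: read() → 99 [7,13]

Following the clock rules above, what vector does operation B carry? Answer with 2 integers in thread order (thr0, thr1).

(1, 1)

root op A, invoked 1: fresh clock plus thr0's own tick → (1, 0)
B, invoked 3, takes VC(A)=(1, 0) under max, adds 1 for thr1 → (1, 1)
E, invoked 8, takes VC(A)=(1, 0) under max, adds 1 for thr0 → (2, 0)
C, invoked 5, takes VC(B)=(1, 1) under max, adds 1 for thr1 → (1, 2)
F, invoked 10, takes VC(E)=(2, 0) under max, adds 1 for thr0 → (3, 0)
G, invoked 12, takes VC(F)=(3, 0) under max, adds 1 for thr0 → (4, 0)
D, invoked 7, takes VC(C)=(1, 2), VC(G)=(4, 0) under max, adds 1 for thr1 → (4, 3)
target: VC(B) = (1, 1)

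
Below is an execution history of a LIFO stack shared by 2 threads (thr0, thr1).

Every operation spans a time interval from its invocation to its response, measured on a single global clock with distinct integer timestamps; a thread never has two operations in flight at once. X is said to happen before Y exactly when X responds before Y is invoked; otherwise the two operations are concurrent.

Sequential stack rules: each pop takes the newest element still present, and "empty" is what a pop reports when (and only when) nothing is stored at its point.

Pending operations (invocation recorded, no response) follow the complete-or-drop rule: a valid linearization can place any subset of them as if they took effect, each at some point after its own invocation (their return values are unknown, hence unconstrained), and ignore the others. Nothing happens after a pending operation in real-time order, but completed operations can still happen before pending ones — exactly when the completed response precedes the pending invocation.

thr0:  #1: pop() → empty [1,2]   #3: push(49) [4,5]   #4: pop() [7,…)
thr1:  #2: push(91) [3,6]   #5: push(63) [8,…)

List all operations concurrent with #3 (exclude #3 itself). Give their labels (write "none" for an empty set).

#3 runs from 4 to 5; window-overlapping ops are concurrent
#1 [1,2]: before
#2 [3,6]: concurrent
#4 [7,…): after
#5 [8,…): after

#2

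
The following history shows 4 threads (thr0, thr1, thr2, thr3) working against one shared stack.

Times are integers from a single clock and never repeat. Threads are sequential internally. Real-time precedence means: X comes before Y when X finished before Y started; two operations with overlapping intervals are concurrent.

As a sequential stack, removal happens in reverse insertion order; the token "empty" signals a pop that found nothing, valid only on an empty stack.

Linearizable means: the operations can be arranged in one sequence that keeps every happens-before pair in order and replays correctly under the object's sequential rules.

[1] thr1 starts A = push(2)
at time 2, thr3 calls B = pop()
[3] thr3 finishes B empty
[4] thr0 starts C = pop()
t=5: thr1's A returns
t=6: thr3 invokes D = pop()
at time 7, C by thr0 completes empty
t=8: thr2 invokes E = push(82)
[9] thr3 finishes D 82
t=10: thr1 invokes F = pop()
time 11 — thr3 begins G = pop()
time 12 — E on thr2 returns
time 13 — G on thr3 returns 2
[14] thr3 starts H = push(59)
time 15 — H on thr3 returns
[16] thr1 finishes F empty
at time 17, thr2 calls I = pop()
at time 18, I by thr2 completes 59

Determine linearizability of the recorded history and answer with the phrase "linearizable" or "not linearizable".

linearizable

a witness: B, C, A, E, D, G, F, H, I
step 1: B pop() → empty — stack <>
step 2: C pop() → empty — stack <>
step 3: A push(2) — stack <2>
step 4: E push(82) — stack <2,82>
step 5: D pop() → 82 — stack <2>
step 6: G pop() → 2 — stack <>
step 7: F pop() → empty — stack <>
step 8: H push(59) — stack <59>
step 9: I pop() → 59 — stack <>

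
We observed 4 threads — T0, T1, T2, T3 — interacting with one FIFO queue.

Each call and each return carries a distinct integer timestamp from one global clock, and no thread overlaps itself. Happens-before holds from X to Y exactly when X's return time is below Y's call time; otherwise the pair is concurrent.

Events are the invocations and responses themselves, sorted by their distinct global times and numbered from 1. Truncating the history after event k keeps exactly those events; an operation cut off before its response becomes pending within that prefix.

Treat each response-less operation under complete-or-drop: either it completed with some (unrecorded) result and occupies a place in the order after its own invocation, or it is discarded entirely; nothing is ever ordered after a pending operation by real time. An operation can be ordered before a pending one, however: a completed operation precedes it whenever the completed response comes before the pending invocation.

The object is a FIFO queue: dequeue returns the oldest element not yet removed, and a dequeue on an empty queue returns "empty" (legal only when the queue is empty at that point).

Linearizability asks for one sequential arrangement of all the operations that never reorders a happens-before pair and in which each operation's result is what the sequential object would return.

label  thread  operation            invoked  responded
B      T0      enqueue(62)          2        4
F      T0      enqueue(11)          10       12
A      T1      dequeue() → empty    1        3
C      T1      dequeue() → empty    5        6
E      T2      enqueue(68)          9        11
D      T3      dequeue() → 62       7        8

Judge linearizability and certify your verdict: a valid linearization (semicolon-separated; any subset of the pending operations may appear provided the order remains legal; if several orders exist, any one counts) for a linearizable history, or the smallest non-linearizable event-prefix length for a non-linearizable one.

not linearizable — minimal violating prefix: 6 events

the violation lands at event 6, C's response at time 6: events 1..5 linearize, events 1..6 do not
every one of the 2 real-time-consistent orders over 3 completed FIFO queue ops fails the sequential spec
one such order, A, B, C, breaks at step 3 where C dequeue() → empty is illegal
one such order, B, A, C, breaks at step 2 where A dequeue() → empty is illegal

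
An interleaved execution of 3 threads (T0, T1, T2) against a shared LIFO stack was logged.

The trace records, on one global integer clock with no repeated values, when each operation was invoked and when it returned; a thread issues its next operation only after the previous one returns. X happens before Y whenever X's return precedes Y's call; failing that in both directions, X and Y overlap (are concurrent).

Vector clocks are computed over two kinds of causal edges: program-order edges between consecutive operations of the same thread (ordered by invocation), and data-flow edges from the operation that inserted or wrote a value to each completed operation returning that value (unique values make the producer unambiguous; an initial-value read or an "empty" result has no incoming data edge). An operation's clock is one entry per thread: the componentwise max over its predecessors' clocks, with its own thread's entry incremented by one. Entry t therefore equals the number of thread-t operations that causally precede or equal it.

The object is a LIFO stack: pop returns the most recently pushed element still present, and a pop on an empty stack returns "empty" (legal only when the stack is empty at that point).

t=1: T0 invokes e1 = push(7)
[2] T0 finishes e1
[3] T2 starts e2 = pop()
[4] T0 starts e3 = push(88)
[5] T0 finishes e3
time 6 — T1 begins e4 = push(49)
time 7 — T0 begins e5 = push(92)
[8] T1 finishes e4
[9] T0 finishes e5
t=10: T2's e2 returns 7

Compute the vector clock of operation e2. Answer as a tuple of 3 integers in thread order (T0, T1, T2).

invoked at 6, e4 has no predecessors; its own T1 bump gives (0, 1, 0)
invoked at 1, e1 has no predecessors; its own T0 bump gives (1, 0, 0)
merge at e2 (invoked 3): VC(e1)=(1, 0, 0), own-thread bump on T2 → (1, 0, 1)
merge at e3 (invoked 4): VC(e1)=(1, 0, 0), own-thread bump on T0 → (2, 0, 0)
merge at e5 (invoked 7): VC(e3)=(2, 0, 0), own-thread bump on T0 → (3, 0, 0)
target: VC(e2) = (1, 0, 1)

(1, 0, 1)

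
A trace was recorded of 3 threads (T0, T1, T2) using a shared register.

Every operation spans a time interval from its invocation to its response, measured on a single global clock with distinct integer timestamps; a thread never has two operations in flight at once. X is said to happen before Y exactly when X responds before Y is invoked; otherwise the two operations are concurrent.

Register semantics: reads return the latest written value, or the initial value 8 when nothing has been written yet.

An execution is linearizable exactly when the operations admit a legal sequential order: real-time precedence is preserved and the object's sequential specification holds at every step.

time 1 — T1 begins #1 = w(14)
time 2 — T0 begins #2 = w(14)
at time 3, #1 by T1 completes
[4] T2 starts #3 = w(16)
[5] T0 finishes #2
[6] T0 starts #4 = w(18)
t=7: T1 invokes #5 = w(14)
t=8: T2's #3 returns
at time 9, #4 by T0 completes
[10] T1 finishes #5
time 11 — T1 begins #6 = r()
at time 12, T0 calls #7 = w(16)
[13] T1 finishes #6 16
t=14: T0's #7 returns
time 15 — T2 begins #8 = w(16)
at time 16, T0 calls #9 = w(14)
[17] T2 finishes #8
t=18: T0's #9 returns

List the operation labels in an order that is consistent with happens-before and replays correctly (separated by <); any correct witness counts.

#1 < #2 < #3 < #4 < #5 < #7 < #6 < #8 < #9

step 1: #1 w(14) — value 14
step 2: #2 w(14) — value 14
step 3: #3 w(16) — value 16
step 4: #4 w(18) — value 18
step 5: #5 w(14) — value 14
step 6: #7 w(16) — value 16
step 7: #6 r() → 16 — value 16
step 8: #8 w(16) — value 16
step 9: #9 w(14) — value 14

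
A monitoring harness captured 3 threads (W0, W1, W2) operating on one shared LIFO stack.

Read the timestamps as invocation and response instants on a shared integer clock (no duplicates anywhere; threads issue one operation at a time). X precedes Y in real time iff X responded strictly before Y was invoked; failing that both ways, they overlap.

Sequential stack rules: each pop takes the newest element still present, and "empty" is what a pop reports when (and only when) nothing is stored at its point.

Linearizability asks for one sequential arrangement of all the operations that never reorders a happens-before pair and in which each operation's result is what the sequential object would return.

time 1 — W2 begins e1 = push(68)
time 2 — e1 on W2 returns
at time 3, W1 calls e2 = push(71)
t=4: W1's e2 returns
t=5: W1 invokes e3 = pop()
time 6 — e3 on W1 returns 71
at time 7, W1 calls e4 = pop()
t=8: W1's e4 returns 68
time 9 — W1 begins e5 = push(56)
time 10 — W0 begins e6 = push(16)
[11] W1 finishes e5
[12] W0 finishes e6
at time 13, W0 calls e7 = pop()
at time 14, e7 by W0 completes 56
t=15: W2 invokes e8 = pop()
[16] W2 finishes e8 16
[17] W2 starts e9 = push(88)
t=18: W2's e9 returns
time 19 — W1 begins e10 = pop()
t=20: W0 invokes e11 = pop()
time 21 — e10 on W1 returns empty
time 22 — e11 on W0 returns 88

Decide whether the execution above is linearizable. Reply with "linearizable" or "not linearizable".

a witness: e1, e2, e3, e4, e6, e5, e7, e8, e9, e11, e10
1. e1 push(68), leaving stack <68>
2. e2 push(71), leaving stack <68,71>
3. e3 pop() → 71, leaving stack <68>
4. e4 pop() → 68, leaving stack <>
5. e6 push(16), leaving stack <16>
6. e5 push(56), leaving stack <16,56>
7. e7 pop() → 56, leaving stack <16>
8. e8 pop() → 16, leaving stack <>
9. e9 push(88), leaving stack <88>
10. e11 pop() → 88, leaving stack <>
11. e10 pop() → empty, leaving stack <>

linearizable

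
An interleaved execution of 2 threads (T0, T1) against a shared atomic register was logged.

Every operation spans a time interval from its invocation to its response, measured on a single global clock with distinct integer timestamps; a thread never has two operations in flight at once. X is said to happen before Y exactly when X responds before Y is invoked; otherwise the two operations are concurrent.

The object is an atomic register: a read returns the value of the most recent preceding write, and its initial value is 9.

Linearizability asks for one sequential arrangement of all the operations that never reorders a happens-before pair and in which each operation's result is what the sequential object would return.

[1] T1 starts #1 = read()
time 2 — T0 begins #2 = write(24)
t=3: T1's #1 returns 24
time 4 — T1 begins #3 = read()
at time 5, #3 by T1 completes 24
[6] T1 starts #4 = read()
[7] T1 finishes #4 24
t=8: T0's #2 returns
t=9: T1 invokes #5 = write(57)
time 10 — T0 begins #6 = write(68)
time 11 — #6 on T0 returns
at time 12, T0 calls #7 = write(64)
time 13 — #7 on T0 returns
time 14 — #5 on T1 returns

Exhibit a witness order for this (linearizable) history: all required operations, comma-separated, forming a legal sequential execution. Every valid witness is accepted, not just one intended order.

1. #2 write(24), leaving value 24
2. #1 read() → 24, leaving value 24
3. #3 read() → 24, leaving value 24
4. #4 read() → 24, leaving value 24
5. #5 write(57), leaving value 57
6. #6 write(68), leaving value 68
7. #7 write(64), leaving value 64

#2, #1, #3, #4, #5, #6, #7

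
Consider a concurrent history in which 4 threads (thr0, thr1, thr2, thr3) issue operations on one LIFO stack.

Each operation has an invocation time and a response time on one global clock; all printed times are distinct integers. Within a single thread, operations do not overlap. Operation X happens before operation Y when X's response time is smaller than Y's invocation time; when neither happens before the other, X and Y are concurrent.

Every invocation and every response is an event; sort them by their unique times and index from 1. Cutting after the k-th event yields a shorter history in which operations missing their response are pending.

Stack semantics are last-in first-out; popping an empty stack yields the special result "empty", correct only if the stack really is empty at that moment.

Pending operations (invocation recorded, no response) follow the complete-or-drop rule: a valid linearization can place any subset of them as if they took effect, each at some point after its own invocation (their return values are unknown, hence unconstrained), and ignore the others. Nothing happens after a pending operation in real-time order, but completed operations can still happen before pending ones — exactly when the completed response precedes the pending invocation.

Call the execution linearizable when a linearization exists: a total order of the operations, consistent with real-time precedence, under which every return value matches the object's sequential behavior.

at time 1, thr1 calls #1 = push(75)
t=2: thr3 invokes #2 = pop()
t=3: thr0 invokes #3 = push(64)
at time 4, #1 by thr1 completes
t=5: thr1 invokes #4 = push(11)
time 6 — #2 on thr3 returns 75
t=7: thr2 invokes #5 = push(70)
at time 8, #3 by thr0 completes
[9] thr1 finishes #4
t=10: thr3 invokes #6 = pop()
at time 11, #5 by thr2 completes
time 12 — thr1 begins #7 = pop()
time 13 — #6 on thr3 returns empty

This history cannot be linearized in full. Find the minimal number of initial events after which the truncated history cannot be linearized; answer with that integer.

events 1..12 are linearizable; a witness order is #1, #2, #3, #4, #5:
step 1: #1 push(75) — stack <75>
step 2: #2 pop() → 75 — stack <>
step 3: #3 push(64) — stack <64>
step 4: #4 push(11) — stack <64,11>
step 5: #5 push(70) — stack <64,11,70>
at event 13 (#6's time-13 response) nothing linearizes any more
include/drop combinations of the 1 pending operation (#7) were all tried; none helps
take #1, #2, #3, #4, #5, #6 (pending dropped): step 6 already fails, because #6 pop() → empty cannot occur there
take #1, #2, #3, #4, #6, #5 (pending dropped): step 5 already fails, because #6 pop() → empty cannot occur there

13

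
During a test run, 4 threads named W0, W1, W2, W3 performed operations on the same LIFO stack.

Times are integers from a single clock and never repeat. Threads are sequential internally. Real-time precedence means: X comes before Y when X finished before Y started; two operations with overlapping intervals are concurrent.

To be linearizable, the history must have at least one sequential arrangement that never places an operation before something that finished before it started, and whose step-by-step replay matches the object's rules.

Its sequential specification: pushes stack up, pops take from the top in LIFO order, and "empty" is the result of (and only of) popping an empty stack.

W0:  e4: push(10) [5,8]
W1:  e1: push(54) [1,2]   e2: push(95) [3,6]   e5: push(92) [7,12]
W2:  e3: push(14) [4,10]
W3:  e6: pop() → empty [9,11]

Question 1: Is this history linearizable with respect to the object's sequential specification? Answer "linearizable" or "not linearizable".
not linearizable

events 1..10 are fine; event 11 — the response of e6 at time 11 — makes the prefix non-linearizable
every one of the 8 real-time-consistent orders over 5 completed LIFO stack ops fails the sequential spec
completion choices over the 1 pending operation (e5) were checked; none helps
e.g. e1, e2, e3, e4, e6 (pending dropped): illegal at step 5, since e6 pop() → empty cannot apply there
e.g. e1, e2, e4, e3, e6 (pending dropped): illegal at step 5, since e6 pop() → empty cannot apply there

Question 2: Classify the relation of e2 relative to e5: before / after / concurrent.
before

e2 spans [3,6], e5 spans [7,12]
resp(e2)=6 < inv(e5)=7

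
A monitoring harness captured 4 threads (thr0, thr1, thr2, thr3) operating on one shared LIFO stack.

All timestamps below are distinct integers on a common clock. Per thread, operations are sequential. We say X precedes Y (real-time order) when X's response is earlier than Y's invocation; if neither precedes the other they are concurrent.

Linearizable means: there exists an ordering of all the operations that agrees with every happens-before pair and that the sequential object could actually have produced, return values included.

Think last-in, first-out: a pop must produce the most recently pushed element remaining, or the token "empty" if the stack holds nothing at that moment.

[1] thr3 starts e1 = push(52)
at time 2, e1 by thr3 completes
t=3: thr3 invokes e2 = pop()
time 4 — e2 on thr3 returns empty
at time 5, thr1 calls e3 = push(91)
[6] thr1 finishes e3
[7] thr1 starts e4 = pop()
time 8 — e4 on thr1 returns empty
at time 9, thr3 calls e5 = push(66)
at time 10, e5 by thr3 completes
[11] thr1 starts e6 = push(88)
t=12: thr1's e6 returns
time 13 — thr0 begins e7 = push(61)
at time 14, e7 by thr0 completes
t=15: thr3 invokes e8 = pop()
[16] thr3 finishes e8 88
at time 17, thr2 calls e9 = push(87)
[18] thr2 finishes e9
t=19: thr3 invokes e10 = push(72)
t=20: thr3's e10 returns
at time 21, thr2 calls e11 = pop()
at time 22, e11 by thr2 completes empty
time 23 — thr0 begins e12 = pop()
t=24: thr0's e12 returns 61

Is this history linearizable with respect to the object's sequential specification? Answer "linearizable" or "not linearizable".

already the first 4 events (up to e2's response at time 4) admit no linearization; the first 3 still do
exactly one order of the 2 completed ops respects real time; the LIFO stack replay fails
one such order, e1, e2, breaks at step 2 where e2 pop() → empty is illegal

not linearizable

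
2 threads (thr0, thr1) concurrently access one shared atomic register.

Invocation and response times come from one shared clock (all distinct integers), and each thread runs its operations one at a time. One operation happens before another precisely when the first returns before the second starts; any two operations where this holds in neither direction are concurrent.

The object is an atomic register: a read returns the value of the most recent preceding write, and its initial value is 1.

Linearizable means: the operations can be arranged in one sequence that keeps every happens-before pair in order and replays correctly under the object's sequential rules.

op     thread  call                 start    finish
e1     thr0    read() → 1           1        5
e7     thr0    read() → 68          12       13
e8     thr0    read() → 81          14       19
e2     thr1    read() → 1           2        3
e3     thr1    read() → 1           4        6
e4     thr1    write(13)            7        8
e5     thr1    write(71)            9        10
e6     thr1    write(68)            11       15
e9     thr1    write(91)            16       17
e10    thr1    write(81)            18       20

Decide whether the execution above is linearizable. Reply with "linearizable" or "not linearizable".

one valid linearization: e1, e2, e3, e4, e5, e6, e7, e9, e10, e8
after step 1 (e1 read() → 1): value 1
after step 2 (e2 read() → 1): value 1
after step 3 (e3 read() → 1): value 1
after step 4 (e4 write(13)): value 13
after step 5 (e5 write(71)): value 71
after step 6 (e6 write(68)): value 68
after step 7 (e7 read() → 68): value 68
after step 8 (e9 write(91)): value 91
after step 9 (e10 write(81)): value 81
after step 10 (e8 read() → 81): value 81

linearizable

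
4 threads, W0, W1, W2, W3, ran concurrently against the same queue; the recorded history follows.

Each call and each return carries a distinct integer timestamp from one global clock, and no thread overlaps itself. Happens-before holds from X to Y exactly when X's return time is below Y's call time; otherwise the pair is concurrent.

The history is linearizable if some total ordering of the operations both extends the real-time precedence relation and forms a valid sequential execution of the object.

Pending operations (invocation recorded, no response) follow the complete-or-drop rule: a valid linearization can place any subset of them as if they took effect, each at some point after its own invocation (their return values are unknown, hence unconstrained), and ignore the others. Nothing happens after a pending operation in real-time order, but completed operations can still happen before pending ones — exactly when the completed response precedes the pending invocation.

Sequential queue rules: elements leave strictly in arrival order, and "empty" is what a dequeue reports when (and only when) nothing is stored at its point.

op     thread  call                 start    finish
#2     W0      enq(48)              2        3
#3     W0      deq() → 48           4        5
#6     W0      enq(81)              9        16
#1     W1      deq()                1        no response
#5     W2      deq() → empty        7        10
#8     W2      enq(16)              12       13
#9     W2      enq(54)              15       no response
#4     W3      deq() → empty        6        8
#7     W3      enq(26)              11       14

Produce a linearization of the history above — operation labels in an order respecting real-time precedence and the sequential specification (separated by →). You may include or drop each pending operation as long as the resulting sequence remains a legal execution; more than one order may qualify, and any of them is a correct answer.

after step 1 (#1 deq() (pending, included)): queue <>
after step 2 (#2 enq(48)): queue <48>
after step 3 (#3 deq() → 48): queue <>
after step 4 (#4 deq() → empty): queue <>
after step 5 (#5 deq() → empty): queue <>
after step 6 (#6 enq(81)): queue <81>
after step 7 (#7 enq(26)): queue <81,26>
after step 8 (#8 enq(16)): queue <81,26,16>

#1 → #2 → #3 → #4 → #5 → #6 → #7 → #8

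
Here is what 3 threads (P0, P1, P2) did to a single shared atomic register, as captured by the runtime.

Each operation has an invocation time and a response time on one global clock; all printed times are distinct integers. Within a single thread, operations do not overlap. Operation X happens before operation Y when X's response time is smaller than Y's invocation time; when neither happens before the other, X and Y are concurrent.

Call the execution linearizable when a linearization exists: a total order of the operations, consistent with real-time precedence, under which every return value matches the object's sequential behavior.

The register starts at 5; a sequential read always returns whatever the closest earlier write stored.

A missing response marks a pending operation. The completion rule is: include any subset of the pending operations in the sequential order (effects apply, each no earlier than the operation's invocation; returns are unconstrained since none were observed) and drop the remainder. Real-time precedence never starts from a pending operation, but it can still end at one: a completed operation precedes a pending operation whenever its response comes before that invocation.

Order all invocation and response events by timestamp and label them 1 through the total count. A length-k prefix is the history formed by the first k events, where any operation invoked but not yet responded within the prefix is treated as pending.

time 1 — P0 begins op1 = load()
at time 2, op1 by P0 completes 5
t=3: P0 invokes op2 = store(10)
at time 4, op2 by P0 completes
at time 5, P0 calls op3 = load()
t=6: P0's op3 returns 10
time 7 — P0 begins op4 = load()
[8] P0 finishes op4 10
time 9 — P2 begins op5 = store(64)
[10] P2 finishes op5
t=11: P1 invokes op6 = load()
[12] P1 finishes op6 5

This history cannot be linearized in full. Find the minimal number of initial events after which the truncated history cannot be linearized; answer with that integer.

one valid order for events 1..11 is op1, op2, op3, op4, op5:
1. op1 load() → 5, leaving value 5
2. op2 store(10), leaving value 10
3. op3 load() → 10, leaving value 10
4. op4 load() → 10, leaving value 10
5. op5 store(64), leaving value 64
event 12 — op6's response, time 12 — after it, nothing linearizes
sample order op1, op2, op3, op4, op5, op6 stalls at step 6 — op6 load() → 5 has no legal effect

12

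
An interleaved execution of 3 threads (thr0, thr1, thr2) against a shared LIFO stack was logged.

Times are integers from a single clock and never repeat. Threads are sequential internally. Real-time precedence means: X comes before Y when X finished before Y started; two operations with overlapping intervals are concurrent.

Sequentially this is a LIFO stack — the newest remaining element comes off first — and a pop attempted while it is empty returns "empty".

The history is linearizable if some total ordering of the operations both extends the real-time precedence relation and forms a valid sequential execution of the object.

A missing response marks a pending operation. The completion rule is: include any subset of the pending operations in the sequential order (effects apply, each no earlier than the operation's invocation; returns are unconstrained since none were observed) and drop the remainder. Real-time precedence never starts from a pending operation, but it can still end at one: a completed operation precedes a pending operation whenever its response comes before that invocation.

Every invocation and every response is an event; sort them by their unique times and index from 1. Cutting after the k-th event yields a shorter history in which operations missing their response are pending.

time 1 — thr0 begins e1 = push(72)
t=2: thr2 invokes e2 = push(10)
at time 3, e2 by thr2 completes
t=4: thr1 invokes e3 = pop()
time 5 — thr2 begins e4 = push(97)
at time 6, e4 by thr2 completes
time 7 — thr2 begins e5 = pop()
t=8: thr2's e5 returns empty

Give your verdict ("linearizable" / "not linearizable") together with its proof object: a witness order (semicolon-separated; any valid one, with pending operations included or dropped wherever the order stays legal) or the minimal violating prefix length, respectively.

not linearizable — minimal violating prefix: 8 events

events 1..7 are fine; event 8 — the response of e5 at time 8 — makes the prefix non-linearizable
one real-time candidate order over the 3 completed operations — the LIFO stack replay rejects it
no escape via the 2 pending operations (e1, e3): every completion choice fails
take e2, e4, e5 (pending dropped): step 3 already fails, because e5 pop() → empty cannot occur there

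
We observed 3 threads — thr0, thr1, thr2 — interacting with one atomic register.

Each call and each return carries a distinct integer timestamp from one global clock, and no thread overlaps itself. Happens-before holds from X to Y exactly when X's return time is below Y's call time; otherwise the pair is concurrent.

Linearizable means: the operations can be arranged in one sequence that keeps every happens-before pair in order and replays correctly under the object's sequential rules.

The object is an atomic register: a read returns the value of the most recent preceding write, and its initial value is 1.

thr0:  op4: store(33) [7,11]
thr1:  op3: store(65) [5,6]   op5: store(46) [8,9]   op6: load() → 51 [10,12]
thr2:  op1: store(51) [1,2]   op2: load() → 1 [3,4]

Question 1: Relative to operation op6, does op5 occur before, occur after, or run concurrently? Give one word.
Answer: before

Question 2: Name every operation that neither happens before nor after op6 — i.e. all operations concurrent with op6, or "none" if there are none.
Answer: op4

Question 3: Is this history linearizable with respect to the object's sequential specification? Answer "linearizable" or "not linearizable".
cut after 3 events: linearizable; cut after 4 events (op2 responds, time 4): not linearizable
one real-time candidate order over the 2 completed operations — the atomic register replay rejects it
for example op1, op2 fails at step 2: op2 load() → 1 is not legal there

not linearizable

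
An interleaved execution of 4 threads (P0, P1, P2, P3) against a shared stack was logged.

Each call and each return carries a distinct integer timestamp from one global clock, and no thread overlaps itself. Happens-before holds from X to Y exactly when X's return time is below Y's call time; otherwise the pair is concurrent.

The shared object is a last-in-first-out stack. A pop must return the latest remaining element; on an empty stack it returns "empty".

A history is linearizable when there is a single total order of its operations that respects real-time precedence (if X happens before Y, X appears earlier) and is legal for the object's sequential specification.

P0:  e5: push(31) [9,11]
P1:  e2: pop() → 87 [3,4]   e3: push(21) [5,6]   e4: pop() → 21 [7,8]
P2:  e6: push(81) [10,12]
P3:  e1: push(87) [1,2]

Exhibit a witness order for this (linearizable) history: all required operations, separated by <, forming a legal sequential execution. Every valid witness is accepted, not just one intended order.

e1 < e2 < e3 < e4 < e5 < e6

after step 1 (e1 push(87)): stack <87>
after step 2 (e2 pop() → 87): stack <>
after step 3 (e3 push(21)): stack <21>
after step 4 (e4 pop() → 21): stack <>
after step 5 (e5 push(31)): stack <31>
after step 6 (e6 push(81)): stack <31,81>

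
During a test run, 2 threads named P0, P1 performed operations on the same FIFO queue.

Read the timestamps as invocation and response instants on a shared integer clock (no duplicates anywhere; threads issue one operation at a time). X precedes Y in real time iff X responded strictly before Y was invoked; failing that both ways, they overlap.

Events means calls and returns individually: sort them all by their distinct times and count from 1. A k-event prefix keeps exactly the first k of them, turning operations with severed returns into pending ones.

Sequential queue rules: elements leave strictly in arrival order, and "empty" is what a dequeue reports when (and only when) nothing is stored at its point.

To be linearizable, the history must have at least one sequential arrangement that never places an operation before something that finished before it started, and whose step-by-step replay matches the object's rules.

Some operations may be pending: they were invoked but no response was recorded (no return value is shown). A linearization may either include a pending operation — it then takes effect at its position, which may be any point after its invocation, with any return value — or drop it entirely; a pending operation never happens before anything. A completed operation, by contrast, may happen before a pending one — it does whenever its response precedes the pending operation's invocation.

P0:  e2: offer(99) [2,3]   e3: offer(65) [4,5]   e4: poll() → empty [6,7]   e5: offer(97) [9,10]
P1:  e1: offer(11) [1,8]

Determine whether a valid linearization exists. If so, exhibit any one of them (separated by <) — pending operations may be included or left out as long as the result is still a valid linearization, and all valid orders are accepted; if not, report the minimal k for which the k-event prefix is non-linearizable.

already the first 7 events (up to e4's response at time 7) admit no linearization; the first 6 still do
a single order respects real time; the 3 completed FIFO queue operations fail replay along it
every completion of the 1 pending operation (e1) was checked; none linearizes
take e2, e3, e4 (pending dropped): step 3 already fails, because e4 poll() → empty cannot occur there

not linearizable — minimal violating prefix: 7 events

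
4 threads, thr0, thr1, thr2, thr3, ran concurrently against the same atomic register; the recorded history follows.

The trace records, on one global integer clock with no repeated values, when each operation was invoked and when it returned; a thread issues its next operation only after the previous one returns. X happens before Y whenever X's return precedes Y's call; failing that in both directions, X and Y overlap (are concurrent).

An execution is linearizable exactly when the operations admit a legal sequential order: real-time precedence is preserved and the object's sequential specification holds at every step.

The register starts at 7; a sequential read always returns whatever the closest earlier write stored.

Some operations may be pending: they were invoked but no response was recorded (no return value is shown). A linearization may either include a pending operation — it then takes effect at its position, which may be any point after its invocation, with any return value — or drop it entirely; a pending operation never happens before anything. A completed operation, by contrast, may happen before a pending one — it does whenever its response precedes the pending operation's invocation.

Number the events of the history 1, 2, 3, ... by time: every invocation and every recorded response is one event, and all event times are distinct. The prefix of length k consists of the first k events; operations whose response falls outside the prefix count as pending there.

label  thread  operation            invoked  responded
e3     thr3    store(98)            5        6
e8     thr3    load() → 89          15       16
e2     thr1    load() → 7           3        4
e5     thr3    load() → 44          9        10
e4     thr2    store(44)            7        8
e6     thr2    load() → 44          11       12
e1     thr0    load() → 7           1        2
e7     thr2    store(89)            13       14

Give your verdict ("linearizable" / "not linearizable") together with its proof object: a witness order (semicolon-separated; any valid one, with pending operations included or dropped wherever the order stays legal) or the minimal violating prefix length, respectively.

step 1: e1 load() → 7 — value 7
step 2: e2 load() → 7 — value 7
step 3: e3 store(98) — value 98
step 4: e4 store(44) — value 44
step 5: e5 load() → 44 — value 44
step 6: e6 load() → 44 — value 44
step 7: e7 store(89) — value 89
step 8: e8 load() → 89 — value 89

linearizable — witness: e1; e2; e3; e4; e5; e6; e7; e8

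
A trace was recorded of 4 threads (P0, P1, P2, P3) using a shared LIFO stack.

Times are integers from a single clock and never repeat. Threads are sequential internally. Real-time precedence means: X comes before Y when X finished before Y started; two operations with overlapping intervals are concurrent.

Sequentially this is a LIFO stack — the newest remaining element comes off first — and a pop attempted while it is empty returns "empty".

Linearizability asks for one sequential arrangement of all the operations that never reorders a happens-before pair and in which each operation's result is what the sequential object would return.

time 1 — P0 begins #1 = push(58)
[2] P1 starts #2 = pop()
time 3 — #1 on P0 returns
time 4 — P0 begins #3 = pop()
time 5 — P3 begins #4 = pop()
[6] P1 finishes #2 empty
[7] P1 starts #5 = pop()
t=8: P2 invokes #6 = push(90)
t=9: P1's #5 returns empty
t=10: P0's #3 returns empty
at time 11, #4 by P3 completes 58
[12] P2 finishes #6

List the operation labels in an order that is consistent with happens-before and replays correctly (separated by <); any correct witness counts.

#1 < #4 < #2 < #3 < #5 < #6

after step 1 (#1 push(58)): stack <58>
after step 2 (#4 pop() → 58): stack <>
after step 3 (#2 pop() → empty): stack <>
after step 4 (#3 pop() → empty): stack <>
after step 5 (#5 pop() → empty): stack <>
after step 6 (#6 push(90)): stack <90>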